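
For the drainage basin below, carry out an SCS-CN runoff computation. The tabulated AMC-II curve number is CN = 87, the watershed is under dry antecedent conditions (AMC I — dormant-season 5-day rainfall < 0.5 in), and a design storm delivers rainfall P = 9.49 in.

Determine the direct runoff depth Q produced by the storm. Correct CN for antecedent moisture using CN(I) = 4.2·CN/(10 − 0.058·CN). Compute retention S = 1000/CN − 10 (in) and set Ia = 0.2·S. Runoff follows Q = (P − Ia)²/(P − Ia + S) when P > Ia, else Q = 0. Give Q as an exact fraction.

CN(I) from CN(II)=87: (4.2·87)/(10 − 0.058·87) = 182700/2477 ≈ 73.759
S = 1000/(182700/2477) − 10 = 6500/1827 in ≈ 3.558 in
Initial abstraction Ia = S/5 = (6500/1827)/5 = 1300/1827 ≈ 0.712 in
P − Ia = 9.490 − 0.712 = 1603823/182700 ≈ 8.778 in (> 0, runoff occurs)
Q = (1603823/182700)²/((1603823/182700) + 6500/1827) = (2572248215329/33379290000)/(2253823/182700) = 197865247333/31674881700 in ≈ 6.247 in

Q = 197865247333/31674881700 in ≈ 6.247 in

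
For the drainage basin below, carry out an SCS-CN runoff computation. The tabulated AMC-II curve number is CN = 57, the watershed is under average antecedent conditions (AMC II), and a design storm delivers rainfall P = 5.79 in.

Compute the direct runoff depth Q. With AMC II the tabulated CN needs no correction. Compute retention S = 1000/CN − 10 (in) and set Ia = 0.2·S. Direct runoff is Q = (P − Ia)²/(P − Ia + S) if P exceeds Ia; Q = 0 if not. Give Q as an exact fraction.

Average conditions: CN = 57 (no AMC adjustment).
Retention S: 1000/CN − 10 with CN=57.000 → S = 430/57 ≈ 7.544 in
Ia = 0.2·(430/57) = 86/57 in ≈ 1.509 in
Since P=5.790 > Ia=1.509: effective rainfall P−Ia = 24403/5700 in
Runoff Q = (P−Ia)²/(P−Ia+S) = (4.281)²/(4.281+7.544) = 595506409/384197100 ≈ 1.550 in

Q = 595506409/384197100 in ≈ 1.550 in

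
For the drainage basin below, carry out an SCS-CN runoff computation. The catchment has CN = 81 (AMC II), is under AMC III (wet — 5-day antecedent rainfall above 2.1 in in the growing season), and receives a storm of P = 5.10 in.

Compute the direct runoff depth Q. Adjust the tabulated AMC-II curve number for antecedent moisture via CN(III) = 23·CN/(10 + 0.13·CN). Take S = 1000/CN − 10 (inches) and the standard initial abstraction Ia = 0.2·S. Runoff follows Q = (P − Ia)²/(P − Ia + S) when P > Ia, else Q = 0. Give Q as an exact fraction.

Q = 8319811369/2053268190 in ≈ 4.052 in

Adjust CN=81 to AMC III: 23·81/(10 + 0.13·81) → 1863 ÷ (2053/100) = 186300/2053 ≈ 90.745
S = 1000/(186300/2053) − 10 = 1900/1863 in ≈ 1.020 in
Ia = 0.2S: 0.2·1.020 = 0.204 in (exactly 380/1863)
Excess rainfall: 5.100 − 0.204 = 4.896 in; P > Ia so Q > 0
Q = (91213/18630)²/((91213/18630) + 1900/1863) = (8319811369/347076900)/(110213/18630) = 8319811369/2053268190 in ≈ 4.052 in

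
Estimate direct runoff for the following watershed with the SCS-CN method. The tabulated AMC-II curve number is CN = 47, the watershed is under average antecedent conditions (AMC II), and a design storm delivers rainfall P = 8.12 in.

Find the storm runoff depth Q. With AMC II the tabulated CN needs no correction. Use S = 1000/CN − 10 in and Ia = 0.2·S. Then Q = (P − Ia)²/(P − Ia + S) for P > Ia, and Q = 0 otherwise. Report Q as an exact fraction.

Q = 47485881/23665675 in ≈ 2.007 in

CN(II) = 47; AMC II needs no correction.
Max retention: S = 1000/47 − 10 = 530/47 in (≈ 11.277 in)
Ia = 0.2S: 0.2·11.277 = 2.255 in (exactly 106/47)
P − Ia = 8.120 − 2.255 = 6891/1175 ≈ 5.865 in (> 0, runoff occurs)
Runoff Q = (P−Ia)²/(P−Ia+S) = (5.865)²/(5.865+11.277) = 47485881/23665675 ≈ 2.007 in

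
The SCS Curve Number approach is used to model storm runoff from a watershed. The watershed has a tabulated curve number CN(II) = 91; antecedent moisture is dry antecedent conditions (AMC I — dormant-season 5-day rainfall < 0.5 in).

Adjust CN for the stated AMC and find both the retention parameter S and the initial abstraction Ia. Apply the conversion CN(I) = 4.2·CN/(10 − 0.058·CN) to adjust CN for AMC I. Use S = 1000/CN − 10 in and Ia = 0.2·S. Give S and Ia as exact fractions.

S = 1500/637 in ≈ 2.355 in; Ia = 300/637 in ≈ 0.471 in

CN(I) from CN(II)=91: (4.2·91)/(10 − 0.058·91) = 63700/787 ≈ 80.940
Max retention: S = 1000/(63700/787) − 10 = 1500/637 in (≈ 2.355 in)
Ia = 0.2·(1500/637) = 300/637 in ≈ 0.471 in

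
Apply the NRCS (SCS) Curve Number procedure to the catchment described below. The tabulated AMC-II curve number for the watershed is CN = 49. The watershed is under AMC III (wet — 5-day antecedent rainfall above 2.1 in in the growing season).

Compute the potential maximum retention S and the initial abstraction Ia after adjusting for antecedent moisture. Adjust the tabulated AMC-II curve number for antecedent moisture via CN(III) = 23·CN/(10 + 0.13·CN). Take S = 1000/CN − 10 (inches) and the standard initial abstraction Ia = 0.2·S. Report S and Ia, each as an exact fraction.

S = 5100/1127 in ≈ 4.525 in; Ia = 1020/1127 in ≈ 0.905 in

Adjust CN=49 to AMC III: 23·49/(10 + 0.13·49) → 1127 ÷ (1637/100) = 112700/1637 ≈ 68.845
Max retention: S = 1000/(112700/1637) − 10 = 5100/1127 in (≈ 4.525 in)
Ia = 0.2S: 0.2·4.525 = 0.905 in (exactly 1020/1127)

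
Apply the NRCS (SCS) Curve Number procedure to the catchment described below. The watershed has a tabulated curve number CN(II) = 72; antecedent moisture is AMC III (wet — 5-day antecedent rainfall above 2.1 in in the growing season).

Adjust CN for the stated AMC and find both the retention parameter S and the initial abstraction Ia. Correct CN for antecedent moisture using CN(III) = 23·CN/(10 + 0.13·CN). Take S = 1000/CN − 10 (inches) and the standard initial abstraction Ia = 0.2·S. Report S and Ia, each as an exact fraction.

S = 350/207 in ≈ 1.691 in; Ia = 70/207 in ≈ 0.338 in

Wet (AMC III): CN(III) = 23·72/(10 + 0.13·72) = 1656/(484/25) = 10350/121 ≈ 85.537
Retention S: 1000/CN − 10 with CN=85.537 → S = 350/207 ≈ 1.691 in
Ia = 0.2S: 0.2·1.691 = 0.338 in (exactly 70/207)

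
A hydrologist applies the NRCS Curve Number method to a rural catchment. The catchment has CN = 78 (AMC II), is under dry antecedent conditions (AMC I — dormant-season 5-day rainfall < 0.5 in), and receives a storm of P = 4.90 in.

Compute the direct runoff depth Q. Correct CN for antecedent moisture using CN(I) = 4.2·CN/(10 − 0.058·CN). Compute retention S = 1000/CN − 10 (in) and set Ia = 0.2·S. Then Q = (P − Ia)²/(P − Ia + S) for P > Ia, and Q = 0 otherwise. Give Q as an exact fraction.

Q = 848615161/689032890 in ≈ 1.232 in

CN(I) from CN(II)=78: (4.2·78)/(10 − 0.058·78) = 81900/1369 ≈ 59.825
Retention S: 1000/CN − 10 with CN=59.825 → S = 5500/819 ≈ 6.716 in
Initial abstraction Ia = S/5 = (5500/819)/5 = 1100/819 ≈ 1.343 in
P − Ia = 4.900 − 1.343 = 29131/8190 ≈ 3.557 in (> 0, runoff occurs)
Runoff Q = (P−Ia)²/(P−Ia+S) = (3.557)²/(3.557+6.716) = 848615161/689032890 ≈ 1.232 in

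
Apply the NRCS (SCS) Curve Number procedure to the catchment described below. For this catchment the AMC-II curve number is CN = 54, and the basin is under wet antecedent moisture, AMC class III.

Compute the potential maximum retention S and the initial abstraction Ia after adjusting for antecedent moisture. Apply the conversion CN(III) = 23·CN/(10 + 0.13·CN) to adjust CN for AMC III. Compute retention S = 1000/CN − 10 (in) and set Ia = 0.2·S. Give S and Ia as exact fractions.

CN(III) from CN(II)=54: (23·54)/(10 + 0.13·54) = 2700/37 ≈ 72.973
S = 1000/(2700/37) − 10 = 100/27 in ≈ 3.704 in
Initial abstraction Ia = S/5 = (100/27)/5 = 20/27 ≈ 0.741 in

S = 100/27 in ≈ 3.704 in; Ia = 20/27 in ≈ 0.741 in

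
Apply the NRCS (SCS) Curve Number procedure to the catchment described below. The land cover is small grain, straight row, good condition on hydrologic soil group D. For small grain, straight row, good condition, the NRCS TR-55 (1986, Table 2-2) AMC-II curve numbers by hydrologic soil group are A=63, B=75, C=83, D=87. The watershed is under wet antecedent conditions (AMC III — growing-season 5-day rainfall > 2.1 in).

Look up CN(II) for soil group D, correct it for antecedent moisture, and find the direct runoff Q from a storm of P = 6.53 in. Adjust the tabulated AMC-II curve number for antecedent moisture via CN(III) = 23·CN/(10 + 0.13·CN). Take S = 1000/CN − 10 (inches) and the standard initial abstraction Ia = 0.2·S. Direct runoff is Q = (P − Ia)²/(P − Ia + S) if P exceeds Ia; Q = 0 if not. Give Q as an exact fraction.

NRCS table: small grain, straight row, good condition, soil group D → CN(II) = 87
Wet (AMC III): CN(III) = 23·87/(10 + 0.13·87) = 2001/(2131/100) = 200100/2131 ≈ 93.900
Retention S: 1000/CN − 10 with CN=93.900 → S = 1300/2001 ≈ 0.650 in
Ia = 0.2S: 0.2·0.650 = 0.130 in (exactly 260/2001)
Excess rainfall: 6.530 − 0.130 = 6.400 in; P > Ia so Q > 0
Q: (1280653/200100)² ÷ (1410653/200100) = 1640072106409/282271665300 in (≈ 5.810 in)

Q = 1640072106409/282271665300 in ≈ 5.810 in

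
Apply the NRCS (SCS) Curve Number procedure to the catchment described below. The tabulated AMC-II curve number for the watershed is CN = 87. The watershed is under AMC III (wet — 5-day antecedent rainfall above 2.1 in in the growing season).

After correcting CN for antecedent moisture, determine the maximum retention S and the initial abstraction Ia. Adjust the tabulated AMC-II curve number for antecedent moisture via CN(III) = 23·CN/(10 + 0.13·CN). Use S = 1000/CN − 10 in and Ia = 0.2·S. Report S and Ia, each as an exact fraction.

Wet (AMC III): CN(III) = 23·87/(10 + 0.13·87) = 2001/(2131/100) = 200100/2131 ≈ 93.900
Max retention: S = 1000/(200100/2131) − 10 = 1300/2001 in (≈ 0.650 in)
Ia = 0.2·(1300/2001) = 260/2001 in ≈ 0.130 in

S = 1300/2001 in ≈ 0.650 in; Ia = 260/2001 in ≈ 0.130 in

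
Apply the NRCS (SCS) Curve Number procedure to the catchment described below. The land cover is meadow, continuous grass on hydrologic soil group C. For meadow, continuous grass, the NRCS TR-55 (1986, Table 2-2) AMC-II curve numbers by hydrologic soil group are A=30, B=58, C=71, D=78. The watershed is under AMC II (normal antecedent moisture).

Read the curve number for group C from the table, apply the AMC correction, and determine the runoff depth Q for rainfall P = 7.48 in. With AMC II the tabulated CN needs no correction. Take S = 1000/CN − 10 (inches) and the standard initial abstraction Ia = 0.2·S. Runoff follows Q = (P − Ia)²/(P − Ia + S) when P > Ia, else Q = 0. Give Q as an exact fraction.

Q = 139877929/33861675 in ≈ 4.131 in

NRCS table: meadow, continuous grass, soil group C → CN(II) = 71
AMC II — tabulated CN = 71 applies directly.
S = 1000/71 − 10 = 290/71 in ≈ 4.085 in
Initial abstraction Ia = S/5 = (290/71)/5 = 58/71 ≈ 0.817 in
Excess rainfall: 7.480 − 0.817 = 6.663 in; P > Ia so Q > 0
Q: (11827/1775)² ÷ (19077/1775) = 139877929/33861675 in (≈ 4.131 in)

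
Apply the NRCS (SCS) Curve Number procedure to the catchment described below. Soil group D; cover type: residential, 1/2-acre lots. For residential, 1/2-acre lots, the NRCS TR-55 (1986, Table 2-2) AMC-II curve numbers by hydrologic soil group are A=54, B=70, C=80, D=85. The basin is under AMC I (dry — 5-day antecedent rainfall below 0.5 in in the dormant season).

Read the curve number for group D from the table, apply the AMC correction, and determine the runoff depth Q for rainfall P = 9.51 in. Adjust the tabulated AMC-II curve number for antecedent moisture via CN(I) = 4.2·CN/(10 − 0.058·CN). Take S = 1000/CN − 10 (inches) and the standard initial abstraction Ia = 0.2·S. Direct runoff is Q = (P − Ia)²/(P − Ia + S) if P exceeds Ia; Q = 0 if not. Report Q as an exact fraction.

NRCS table: residential, 1/2-acre lots, soil group D → CN(II) = 85
CN(I) from CN(II)=85: (4.2·85)/(10 − 0.058·85) = 11900/169 ≈ 70.414
Max retention: S = 1000/(11900/169) − 10 = 500/119 in (≈ 4.202 in)
Ia = 0.2S: 0.2·4.202 = 0.840 in (exactly 100/119)
P − Ia = 9.510 − 0.840 = 103169/11900 ≈ 8.670 in (> 0, runoff occurs)
Q: (103169/11900)² ÷ (153169/11900) = 10643842561/1822711100 in (≈ 5.840 in)

Q = 10643842561/1822711100 in ≈ 5.840 in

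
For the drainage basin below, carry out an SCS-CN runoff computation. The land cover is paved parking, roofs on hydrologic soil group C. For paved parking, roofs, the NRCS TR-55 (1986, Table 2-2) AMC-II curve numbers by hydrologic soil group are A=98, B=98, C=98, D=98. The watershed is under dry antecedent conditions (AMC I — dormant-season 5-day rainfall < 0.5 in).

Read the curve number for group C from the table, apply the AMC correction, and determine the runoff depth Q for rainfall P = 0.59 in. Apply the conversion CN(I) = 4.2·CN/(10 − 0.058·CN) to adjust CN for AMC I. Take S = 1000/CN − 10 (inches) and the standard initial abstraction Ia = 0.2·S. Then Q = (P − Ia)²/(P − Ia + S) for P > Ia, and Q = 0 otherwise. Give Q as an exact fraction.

Q = 2571605521/10363161900 in ≈ 0.248 in

NRCS table: paved parking, roofs, soil group C → CN(II) = 98
Dry (AMC I): CN(I) = 4.2·98/(10 − 0.058·98) = (2058/5)/(1079/250) = 102900/1079 ≈ 95.366
Retention S: 1000/CN − 10 with CN=95.366 → S = 500/1029 ≈ 0.486 in
Ia = 0.2·(500/1029) = 100/1029 in ≈ 0.097 in
Excess rainfall: 0.590 − 0.097 = 0.493 in; P > Ia so Q > 0
Runoff Q = (P−Ia)²/(P−Ia+S) = (0.493)²/(0.493+0.486) = 2571605521/10363161900 ≈ 0.248 in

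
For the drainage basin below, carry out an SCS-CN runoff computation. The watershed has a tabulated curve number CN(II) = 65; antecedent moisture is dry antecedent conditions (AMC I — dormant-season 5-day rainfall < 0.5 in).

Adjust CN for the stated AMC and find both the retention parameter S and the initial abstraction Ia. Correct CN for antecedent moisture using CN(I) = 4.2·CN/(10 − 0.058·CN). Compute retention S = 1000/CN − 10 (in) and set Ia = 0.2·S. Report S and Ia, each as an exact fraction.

Dry (AMC I): CN(I) = 4.2·65/(10 − 0.058·65) = 273/(623/100) = 3900/89 ≈ 43.820
S = 1000/(3900/89) − 10 = 500/39 in ≈ 12.821 in
Ia = 0.2S: 0.2·12.821 = 2.564 in (exactly 100/39)

S = 500/39 in ≈ 12.821 in; Ia = 100/39 in ≈ 2.564 in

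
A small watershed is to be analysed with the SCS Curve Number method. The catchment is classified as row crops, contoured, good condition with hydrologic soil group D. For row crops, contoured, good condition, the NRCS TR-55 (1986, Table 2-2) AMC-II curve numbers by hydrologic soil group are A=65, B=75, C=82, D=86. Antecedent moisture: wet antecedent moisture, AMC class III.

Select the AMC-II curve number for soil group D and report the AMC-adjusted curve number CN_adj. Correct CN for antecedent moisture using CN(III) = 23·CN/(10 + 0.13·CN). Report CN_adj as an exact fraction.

NRCS table: row crops, contoured, good condition, soil group D → CN(II) = 86
Wet (AMC III): CN(III) = 23·86/(10 + 0.13·86) = 1978/(1059/50) = 98900/1059 ≈ 93.390

CN_adj = 98900/1059 ≈ 93.390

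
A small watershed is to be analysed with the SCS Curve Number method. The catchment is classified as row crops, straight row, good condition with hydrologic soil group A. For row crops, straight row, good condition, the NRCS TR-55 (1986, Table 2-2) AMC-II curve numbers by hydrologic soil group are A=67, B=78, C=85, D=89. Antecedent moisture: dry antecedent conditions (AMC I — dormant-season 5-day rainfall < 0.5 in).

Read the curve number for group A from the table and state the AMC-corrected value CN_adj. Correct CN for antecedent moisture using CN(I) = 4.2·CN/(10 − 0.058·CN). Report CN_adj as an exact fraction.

CN_adj = 46900/1019 ≈ 46.026

NRCS table: row crops, straight row, good condition, soil group A → CN(II) = 67
Adjust CN=67 to AMC I: 4.2·67/(10 − 0.058·67) → (1407/5) ÷ (3057/500) = 46900/1019 ≈ 46.026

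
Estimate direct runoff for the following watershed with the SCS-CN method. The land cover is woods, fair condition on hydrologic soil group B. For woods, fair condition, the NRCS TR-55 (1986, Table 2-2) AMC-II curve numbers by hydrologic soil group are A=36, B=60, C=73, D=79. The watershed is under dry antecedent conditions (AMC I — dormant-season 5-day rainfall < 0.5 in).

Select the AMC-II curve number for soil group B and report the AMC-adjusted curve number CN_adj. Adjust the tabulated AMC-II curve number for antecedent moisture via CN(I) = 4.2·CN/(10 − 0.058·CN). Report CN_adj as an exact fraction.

CN_adj = 6300/163 ≈ 38.650

NRCS table: woods, fair condition, soil group B → CN(II) = 60
Dry (AMC I): CN(I) = 4.2·60/(10 − 0.058·60) = 252/(163/25) = 6300/163 ≈ 38.650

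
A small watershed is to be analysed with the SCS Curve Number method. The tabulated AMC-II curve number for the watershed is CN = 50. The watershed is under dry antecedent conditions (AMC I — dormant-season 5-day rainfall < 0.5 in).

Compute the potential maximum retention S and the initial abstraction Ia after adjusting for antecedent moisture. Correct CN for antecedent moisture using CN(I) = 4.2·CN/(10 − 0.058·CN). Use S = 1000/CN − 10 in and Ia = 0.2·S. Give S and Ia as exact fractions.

CN(I) from CN(II)=50: (4.2·50)/(10 − 0.058·50) = 2100/71 ≈ 29.577
Retention S: 1000/CN − 10 with CN=29.577 → S = 500/21 ≈ 23.810 in
Ia = 0.2S: 0.2·23.810 = 4.762 in (exactly 100/21)

S = 500/21 in ≈ 23.810 in; Ia = 100/21 in ≈ 4.762 in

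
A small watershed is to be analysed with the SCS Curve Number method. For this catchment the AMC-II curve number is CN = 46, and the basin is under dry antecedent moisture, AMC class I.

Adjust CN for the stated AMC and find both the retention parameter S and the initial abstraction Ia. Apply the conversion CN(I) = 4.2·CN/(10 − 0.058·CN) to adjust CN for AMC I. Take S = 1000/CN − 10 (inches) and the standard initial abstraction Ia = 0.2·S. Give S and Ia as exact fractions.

Adjust CN=46 to AMC I: 4.2·46/(10 − 0.058·46) → (966/5) ÷ (1833/250) = 16100/611 ≈ 26.350
S = 1000/(16100/611) − 10 = 4500/161 in ≈ 27.950 in
Ia = 0.2·(4500/161) = 900/161 in ≈ 5.590 in

S = 4500/161 in ≈ 27.950 in; Ia = 900/161 in ≈ 5.590 in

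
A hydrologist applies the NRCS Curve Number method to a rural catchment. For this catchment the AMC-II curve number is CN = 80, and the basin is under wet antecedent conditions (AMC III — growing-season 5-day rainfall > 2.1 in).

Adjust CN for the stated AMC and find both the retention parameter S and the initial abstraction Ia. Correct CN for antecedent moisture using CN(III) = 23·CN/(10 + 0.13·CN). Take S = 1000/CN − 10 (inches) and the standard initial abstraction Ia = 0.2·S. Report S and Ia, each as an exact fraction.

CN(III) from CN(II)=80: (23·80)/(10 + 0.13·80) = 4600/51 ≈ 90.196
Max retention: S = 1000/(4600/51) − 10 = 25/23 in (≈ 1.087 in)
Initial abstraction Ia = S/5 = (25/23)/5 = 5/23 ≈ 0.217 in

S = 25/23 in ≈ 1.087 in; Ia = 5/23 in ≈ 0.217 in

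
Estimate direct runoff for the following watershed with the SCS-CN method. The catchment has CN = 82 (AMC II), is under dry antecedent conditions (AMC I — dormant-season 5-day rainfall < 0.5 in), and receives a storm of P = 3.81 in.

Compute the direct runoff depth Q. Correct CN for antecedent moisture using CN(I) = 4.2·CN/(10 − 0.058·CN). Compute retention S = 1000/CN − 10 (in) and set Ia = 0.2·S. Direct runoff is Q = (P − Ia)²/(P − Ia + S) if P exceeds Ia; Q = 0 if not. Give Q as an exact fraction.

Dry (AMC I): CN(I) = 4.2·82/(10 − 0.058·82) = (1722/5)/(1311/250) = 28700/437 ≈ 65.675
Max retention: S = 1000/(28700/437) − 10 = 1500/287 in (≈ 5.226 in)
Ia = 0.2·(1500/287) = 300/287 in ≈ 1.045 in
Excess rainfall: 3.810 − 1.045 = 2.765 in; P > Ia so Q > 0
Q = (79347/28700)²/((79347/28700) + 1500/287) = (6295946409/823690000)/(229347/28700) = 699549601/731362100 in ≈ 0.957 in

Q = 699549601/731362100 in ≈ 0.957 in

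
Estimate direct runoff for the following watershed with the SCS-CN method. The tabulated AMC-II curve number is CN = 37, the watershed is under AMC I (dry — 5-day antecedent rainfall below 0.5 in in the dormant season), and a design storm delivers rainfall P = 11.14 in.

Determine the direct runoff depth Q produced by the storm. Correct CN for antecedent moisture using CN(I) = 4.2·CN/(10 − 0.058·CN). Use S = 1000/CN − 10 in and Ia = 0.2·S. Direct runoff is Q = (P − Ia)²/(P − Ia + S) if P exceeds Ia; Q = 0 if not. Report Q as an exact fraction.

Q = 31460881/149126650 in ≈ 0.211 in

Adjust CN=37 to AMC I: 4.2·37/(10 − 0.058·37) → (777/5) ÷ (3927/500) = 3700/187 ≈ 19.786
Max retention: S = 1000/(3700/187) − 10 = 1500/37 in (≈ 40.541 in)
Initial abstraction Ia = S/5 = (1500/37)/5 = 300/37 ≈ 8.108 in
Excess rainfall: 11.140 − 8.108 = 3.032 in; P > Ia so Q > 0
Runoff Q = (P−Ia)²/(P−Ia+S) = (3.032)²/(3.032+40.541) = 31460881/149126650 ≈ 0.211 in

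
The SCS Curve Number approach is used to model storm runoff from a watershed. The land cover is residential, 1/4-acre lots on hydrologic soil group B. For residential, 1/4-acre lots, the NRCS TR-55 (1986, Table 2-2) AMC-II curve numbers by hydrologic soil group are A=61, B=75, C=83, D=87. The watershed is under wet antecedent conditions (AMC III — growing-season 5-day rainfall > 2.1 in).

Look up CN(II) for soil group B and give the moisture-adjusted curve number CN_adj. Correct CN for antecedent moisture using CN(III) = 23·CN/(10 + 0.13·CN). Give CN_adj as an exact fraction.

CN_adj = 6900/79 ≈ 87.342

NRCS table: residential, 1/4-acre lots, soil group B → CN(II) = 75
Adjust CN=75 to AMC III: 23·75/(10 + 0.13·75) → 1725 ÷ (79/4) = 6900/79 ≈ 87.342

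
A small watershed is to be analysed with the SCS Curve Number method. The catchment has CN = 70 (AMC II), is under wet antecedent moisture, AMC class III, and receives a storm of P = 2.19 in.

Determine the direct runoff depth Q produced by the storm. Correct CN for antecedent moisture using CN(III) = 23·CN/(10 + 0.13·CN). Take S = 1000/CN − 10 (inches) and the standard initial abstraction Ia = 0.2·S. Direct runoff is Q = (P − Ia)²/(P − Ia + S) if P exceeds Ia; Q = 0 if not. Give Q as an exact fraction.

Q = 285363027/318023300 in ≈ 0.897 in

CN(III) from CN(II)=70: (23·70)/(10 + 0.13·70) = 16100/191 ≈ 84.293
S = 1000/(16100/191) − 10 = 300/161 in ≈ 1.863 in
Ia = 0.2S: 0.2·1.863 = 0.373 in (exactly 60/161)
Excess rainfall: 2.190 − 0.373 = 1.817 in; P > Ia so Q > 0
Runoff Q = (P−Ia)²/(P−Ia+S) = (1.817)²/(1.817+1.863) = 285363027/318023300 ≈ 0.897 in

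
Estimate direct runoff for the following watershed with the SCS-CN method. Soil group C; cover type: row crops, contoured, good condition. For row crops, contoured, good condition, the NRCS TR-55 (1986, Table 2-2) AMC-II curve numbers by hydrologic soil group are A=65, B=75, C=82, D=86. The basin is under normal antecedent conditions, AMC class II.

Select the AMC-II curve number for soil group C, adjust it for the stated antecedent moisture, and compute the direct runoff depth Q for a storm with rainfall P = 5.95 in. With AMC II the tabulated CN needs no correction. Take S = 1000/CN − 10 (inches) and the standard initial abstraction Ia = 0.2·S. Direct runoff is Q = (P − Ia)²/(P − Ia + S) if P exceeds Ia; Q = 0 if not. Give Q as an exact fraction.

NRCS table: row crops, contoured, good condition, soil group C → CN(II) = 82
AMC II — tabulated CN = 82 applies directly.
S = 1000/82 − 10 = 90/41 in ≈ 2.195 in
Ia = 0.2S: 0.2·2.195 = 0.439 in (exactly 18/41)
Since P=5.950 > Ia=0.439: effective rainfall P−Ia = 4519/820 in
Q = (4519/820)²/((4519/820) + 90/41) = (20421361/672400)/(6319/820) = 20421361/5181580 in ≈ 3.941 in

Q = 20421361/5181580 in ≈ 3.941 in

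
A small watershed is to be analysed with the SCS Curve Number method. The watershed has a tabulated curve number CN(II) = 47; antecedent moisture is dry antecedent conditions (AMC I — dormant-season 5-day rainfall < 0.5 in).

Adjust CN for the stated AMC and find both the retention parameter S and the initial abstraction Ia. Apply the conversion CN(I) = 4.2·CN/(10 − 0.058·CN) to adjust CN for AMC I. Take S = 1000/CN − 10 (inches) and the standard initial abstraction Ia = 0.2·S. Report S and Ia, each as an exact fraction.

Dry (AMC I): CN(I) = 4.2·47/(10 − 0.058·47) = (987/5)/(3637/500) = 98700/3637 ≈ 27.138
Retention S: 1000/CN − 10 with CN=27.138 → S = 26500/987 ≈ 26.849 in
Ia = 0.2S: 0.2·26.849 = 5.370 in (exactly 5300/987)

S = 26500/987 in ≈ 26.849 in; Ia = 5300/987 in ≈ 5.370 in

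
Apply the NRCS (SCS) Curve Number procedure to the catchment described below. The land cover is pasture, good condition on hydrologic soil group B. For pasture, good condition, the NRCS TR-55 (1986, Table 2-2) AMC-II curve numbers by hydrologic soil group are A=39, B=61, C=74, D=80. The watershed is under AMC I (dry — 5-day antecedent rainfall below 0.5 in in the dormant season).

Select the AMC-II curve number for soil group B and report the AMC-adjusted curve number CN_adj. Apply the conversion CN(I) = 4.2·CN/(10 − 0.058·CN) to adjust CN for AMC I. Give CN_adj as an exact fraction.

NRCS table: pasture, good condition, soil group B → CN(II) = 61
Adjust CN=61 to AMC I: 4.2·61/(10 − 0.058·61) → (1281/5) ÷ (3231/500) = 42700/1077 ≈ 39.647

CN_adj = 42700/1077 ≈ 39.647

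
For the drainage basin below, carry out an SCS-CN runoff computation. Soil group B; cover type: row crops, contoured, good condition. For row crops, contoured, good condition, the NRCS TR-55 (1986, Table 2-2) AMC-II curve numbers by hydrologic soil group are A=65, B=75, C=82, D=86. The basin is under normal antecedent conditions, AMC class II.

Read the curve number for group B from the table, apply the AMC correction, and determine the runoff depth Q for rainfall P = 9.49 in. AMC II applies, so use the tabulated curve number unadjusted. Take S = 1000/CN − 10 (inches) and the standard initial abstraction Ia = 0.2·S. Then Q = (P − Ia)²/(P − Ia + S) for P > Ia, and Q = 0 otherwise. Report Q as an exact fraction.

Q = 7006609/1094100 in ≈ 6.404 in

NRCS table: row crops, contoured, good condition, soil group B → CN(II) = 75
AMC II — tabulated CN = 75 applies directly.
Retention S: 1000/CN − 10 with CN=75.000 → S = 10/3 ≈ 3.333 in
Ia = 0.2·(10/3) = 2/3 in ≈ 0.667 in
Excess rainfall: 9.490 − 0.667 = 8.823 in; P > Ia so Q > 0
Q = (2647/300)²/((2647/300) + 10/3) = (7006609/90000)/(3647/300) = 7006609/1094100 in ≈ 6.404 in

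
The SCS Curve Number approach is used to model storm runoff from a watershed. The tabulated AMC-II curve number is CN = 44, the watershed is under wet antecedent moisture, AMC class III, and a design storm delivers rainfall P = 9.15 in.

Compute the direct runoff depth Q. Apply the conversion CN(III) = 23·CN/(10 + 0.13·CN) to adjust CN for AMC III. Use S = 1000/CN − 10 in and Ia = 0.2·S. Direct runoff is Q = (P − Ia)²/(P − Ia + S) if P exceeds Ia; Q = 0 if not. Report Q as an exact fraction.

Q = 1656408601/347616940 in ≈ 4.765 in

Adjust CN=44 to AMC III: 23·44/(10 + 0.13·44) → 1012 ÷ (393/25) = 25300/393 ≈ 64.377
Retention S: 1000/CN − 10 with CN=64.377 → S = 1400/253 ≈ 5.534 in
Ia = 0.2·(1400/253) = 280/253 in ≈ 1.107 in
Since P=9.150 > Ia=1.107: effective rainfall P−Ia = 40699/5060 in
Q: (40699/5060)² ÷ (68699/5060) = 1656408601/347616940 in (≈ 4.765 in)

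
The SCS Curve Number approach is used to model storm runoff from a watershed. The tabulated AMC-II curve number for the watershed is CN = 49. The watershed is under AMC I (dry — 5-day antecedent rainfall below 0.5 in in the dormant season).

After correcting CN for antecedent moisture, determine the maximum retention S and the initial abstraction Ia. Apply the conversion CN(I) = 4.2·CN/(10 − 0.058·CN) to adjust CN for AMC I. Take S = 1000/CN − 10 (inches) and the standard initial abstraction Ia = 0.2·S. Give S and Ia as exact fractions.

CN(I) from CN(II)=49: (4.2·49)/(10 − 0.058·49) = 34300/1193 ≈ 28.751
Max retention: S = 1000/(34300/1193) − 10 = 8500/343 in (≈ 24.781 in)
Initial abstraction Ia = S/5 = (8500/343)/5 = 1700/343 ≈ 4.956 in

S = 8500/343 in ≈ 24.781 in; Ia = 1700/343 in ≈ 4.956 in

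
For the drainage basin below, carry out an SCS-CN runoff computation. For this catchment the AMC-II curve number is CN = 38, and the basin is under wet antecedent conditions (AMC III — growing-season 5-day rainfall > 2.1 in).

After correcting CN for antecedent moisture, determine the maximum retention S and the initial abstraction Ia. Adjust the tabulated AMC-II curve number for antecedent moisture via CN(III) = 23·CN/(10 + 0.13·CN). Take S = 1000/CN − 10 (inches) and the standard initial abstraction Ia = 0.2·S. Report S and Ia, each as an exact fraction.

Wet (AMC III): CN(III) = 23·38/(10 + 0.13·38) = 874/(747/50) = 43700/747 ≈ 58.501
S = 1000/(43700/747) − 10 = 3100/437 in ≈ 7.094 in
Ia = 0.2·(3100/437) = 620/437 in ≈ 1.419 in

S = 3100/437 in ≈ 7.094 in; Ia = 620/437 in ≈ 1.419 in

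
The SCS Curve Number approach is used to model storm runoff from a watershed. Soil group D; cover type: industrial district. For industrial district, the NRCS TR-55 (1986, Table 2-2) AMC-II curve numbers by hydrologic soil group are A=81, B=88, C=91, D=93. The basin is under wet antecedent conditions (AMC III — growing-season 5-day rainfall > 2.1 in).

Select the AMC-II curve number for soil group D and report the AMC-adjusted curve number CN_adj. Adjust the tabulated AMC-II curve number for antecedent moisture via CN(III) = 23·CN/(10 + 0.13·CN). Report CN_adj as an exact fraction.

NRCS table: industrial district, soil group D → CN(II) = 93
Adjust CN=93 to AMC III: 23·93/(10 + 0.13·93) → 2139 ÷ (2209/100) = 213900/2209 ≈ 96.831

CN_adj = 213900/2209 ≈ 96.831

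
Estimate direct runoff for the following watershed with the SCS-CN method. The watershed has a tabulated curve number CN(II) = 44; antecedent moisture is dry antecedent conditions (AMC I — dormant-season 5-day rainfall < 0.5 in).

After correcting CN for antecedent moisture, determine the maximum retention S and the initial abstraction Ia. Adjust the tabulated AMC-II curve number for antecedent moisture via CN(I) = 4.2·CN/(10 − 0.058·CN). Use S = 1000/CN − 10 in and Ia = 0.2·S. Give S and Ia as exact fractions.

CN(I) from CN(II)=44: (4.2·44)/(10 − 0.058·44) = 3300/133 ≈ 24.812
S = 1000/(3300/133) − 10 = 1000/33 in ≈ 30.303 in
Ia = 0.2·(1000/33) = 200/33 in ≈ 6.061 in

S = 1000/33 in ≈ 30.303 in; Ia = 200/33 in ≈ 6.061 in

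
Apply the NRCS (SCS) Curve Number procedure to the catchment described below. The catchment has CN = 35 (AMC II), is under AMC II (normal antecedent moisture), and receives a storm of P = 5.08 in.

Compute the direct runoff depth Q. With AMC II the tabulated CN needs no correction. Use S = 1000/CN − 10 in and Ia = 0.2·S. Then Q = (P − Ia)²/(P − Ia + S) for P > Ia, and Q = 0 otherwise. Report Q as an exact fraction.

Q = 57121/610575 in ≈ 0.094 in

Average conditions: CN = 35 (no AMC adjustment).
S = 1000/35 − 10 = 130/7 in ≈ 18.571 in
Ia = 0.2S: 0.2·18.571 = 3.714 in (exactly 26/7)
Excess rainfall: 5.080 − 3.714 = 1.366 in; P > Ia so Q > 0
Q: (239/175)² ÷ (3489/175) = 57121/610575 in (≈ 0.094 in)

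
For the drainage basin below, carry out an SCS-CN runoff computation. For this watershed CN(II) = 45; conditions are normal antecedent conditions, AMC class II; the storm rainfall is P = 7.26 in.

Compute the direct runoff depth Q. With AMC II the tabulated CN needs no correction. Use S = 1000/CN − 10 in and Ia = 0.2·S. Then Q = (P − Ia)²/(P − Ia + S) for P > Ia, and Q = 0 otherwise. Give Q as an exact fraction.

Q = 426899/313650 in ≈ 1.361 in

AMC II — tabulated CN = 45 applies directly.
Retention S: 1000/CN − 10 with CN=45.000 → S = 110/9 ≈ 12.222 in
Ia = 0.2·(110/9) = 22/9 in ≈ 2.444 in
Since P=7.260 > Ia=2.444: effective rainfall P−Ia = 2167/450 in
Q = (2167/450)²/((2167/450) + 110/9) = (4695889/202500)/(7667/450) = 426899/313650 in ≈ 1.361 in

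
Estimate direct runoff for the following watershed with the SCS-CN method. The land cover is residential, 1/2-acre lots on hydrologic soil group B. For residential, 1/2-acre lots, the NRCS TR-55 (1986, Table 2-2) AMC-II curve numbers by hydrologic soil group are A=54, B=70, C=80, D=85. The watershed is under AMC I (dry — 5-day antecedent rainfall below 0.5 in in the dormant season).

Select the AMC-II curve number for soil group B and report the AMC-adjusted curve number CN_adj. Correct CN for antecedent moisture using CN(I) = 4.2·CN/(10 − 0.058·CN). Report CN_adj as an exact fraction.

NRCS table: residential, 1/2-acre lots, soil group B → CN(II) = 70
CN(I) from CN(II)=70: (4.2·70)/(10 − 0.058·70) = 4900/99 ≈ 49.495

CN_adj = 4900/99 ≈ 49.495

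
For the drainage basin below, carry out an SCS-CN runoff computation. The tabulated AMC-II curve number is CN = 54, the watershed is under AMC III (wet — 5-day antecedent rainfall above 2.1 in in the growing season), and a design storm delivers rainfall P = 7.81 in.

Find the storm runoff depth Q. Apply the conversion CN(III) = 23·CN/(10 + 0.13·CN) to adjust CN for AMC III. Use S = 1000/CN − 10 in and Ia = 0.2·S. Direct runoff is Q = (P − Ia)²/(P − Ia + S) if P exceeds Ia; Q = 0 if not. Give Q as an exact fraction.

Q = 364313569/78534900 in ≈ 4.639 in

Adjust CN=54 to AMC III: 23·54/(10 + 0.13·54) → 1242 ÷ (851/50) = 2700/37 ≈ 72.973
Retention S: 1000/CN − 10 with CN=72.973 → S = 100/27 ≈ 3.704 in
Ia = 0.2·(100/27) = 20/27 in ≈ 0.741 in
Since P=7.810 > Ia=0.741: effective rainfall P−Ia = 19087/2700 in
Runoff Q = (P−Ia)²/(P−Ia+S) = (7.069)²/(7.069+3.704) = 364313569/78534900 ≈ 4.639 in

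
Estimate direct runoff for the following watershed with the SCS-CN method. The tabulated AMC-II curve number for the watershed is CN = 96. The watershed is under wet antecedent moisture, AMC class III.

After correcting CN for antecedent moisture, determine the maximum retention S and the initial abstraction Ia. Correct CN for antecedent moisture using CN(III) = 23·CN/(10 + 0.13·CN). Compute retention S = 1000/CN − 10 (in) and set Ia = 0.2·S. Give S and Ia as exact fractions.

S = 25/138 in ≈ 0.181 in; Ia = 5/138 in ≈ 0.036 in

Adjust CN=96 to AMC III: 23·96/(10 + 0.13·96) → 2208 ÷ (562/25) = 27600/281 ≈ 98.221
Max retention: S = 1000/(27600/281) − 10 = 25/138 in (≈ 0.181 in)
Ia = 0.2·(25/138) = 5/138 in ≈ 0.036 in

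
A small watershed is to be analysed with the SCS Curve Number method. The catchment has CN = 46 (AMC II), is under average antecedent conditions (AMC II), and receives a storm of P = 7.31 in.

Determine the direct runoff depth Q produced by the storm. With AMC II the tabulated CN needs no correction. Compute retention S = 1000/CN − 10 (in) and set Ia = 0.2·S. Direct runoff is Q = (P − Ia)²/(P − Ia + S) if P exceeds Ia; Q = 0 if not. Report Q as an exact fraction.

Average conditions: CN = 46 (no AMC adjustment).
Max retention: S = 1000/46 − 10 = 270/23 in (≈ 11.739 in)
Ia = 0.2S: 0.2·11.739 = 2.348 in (exactly 54/23)
P − Ia = 7.310 − 2.348 = 11413/2300 ≈ 4.962 in (> 0, runoff occurs)
Q: (11413/2300)² ÷ (38413/2300) = 130256569/88349900 in (≈ 1.474 in)

Q = 130256569/88349900 in ≈ 1.474 in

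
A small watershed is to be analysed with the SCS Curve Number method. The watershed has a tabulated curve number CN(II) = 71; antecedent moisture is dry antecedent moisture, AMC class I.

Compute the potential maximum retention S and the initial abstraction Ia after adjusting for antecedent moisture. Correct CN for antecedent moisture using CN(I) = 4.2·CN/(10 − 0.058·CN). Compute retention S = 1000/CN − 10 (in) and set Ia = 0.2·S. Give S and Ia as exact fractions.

S = 14500/1491 in ≈ 9.725 in; Ia = 2900/1491 in ≈ 1.945 in

CN(I) from CN(II)=71: (4.2·71)/(10 − 0.058·71) = 149100/2941 ≈ 50.697
S = 1000/(149100/2941) − 10 = 14500/1491 in ≈ 9.725 in
Ia = 0.2·(14500/1491) = 2900/1491 in ≈ 1.945 in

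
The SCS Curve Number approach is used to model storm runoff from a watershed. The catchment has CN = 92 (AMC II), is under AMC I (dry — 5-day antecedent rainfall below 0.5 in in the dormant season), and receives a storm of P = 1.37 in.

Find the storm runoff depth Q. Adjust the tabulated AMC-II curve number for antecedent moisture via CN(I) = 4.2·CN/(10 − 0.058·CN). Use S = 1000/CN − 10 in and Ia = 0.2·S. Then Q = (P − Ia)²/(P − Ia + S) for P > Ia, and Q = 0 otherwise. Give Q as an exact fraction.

Adjust CN=92 to AMC I: 4.2·92/(10 − 0.058·92) → (1932/5) ÷ (583/125) = 48300/583 ≈ 82.847
S = 1000/(48300/583) − 10 = 1000/483 in ≈ 2.070 in
Ia = 0.2·(1000/483) = 200/483 in ≈ 0.414 in
Since P=1.370 > Ia=0.414: effective rainfall P−Ia = 46171/48300 in
Q = (46171/48300)²/((46171/48300) + 1000/483) = (2131761241/2332890000)/(146171/48300) = 2131761241/7060059300 in ≈ 0.302 in

Q = 2131761241/7060059300 in ≈ 0.302 in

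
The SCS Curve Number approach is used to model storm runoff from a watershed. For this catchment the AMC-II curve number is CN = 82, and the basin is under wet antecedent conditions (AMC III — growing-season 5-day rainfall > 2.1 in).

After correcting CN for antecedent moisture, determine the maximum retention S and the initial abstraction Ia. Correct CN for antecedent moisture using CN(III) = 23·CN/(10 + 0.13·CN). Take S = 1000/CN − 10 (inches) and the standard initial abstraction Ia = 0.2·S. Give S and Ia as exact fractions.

Wet (AMC III): CN(III) = 23·82/(10 + 0.13·82) = 1886/(1033/50) = 94300/1033 ≈ 91.288
Max retention: S = 1000/(94300/1033) − 10 = 900/943 in (≈ 0.954 in)
Ia = 0.2S: 0.2·0.954 = 0.191 in (exactly 180/943)

S = 900/943 in ≈ 0.954 in; Ia = 180/943 in ≈ 0.191 in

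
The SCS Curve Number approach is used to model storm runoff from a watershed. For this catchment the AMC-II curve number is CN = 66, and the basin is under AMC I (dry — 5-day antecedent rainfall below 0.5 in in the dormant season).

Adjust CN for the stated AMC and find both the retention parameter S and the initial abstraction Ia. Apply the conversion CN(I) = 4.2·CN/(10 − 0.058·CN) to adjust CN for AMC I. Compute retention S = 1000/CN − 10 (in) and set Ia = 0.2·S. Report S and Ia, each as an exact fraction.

S = 8500/693 in ≈ 12.266 in; Ia = 1700/693 in ≈ 2.453 in

Dry (AMC I): CN(I) = 4.2·66/(10 − 0.058·66) = (1386/5)/(1543/250) = 69300/1543 ≈ 44.913
S = 1000/(69300/1543) − 10 = 8500/693 in ≈ 12.266 in
Ia = 0.2·(8500/693) = 1700/693 in ≈ 2.453 in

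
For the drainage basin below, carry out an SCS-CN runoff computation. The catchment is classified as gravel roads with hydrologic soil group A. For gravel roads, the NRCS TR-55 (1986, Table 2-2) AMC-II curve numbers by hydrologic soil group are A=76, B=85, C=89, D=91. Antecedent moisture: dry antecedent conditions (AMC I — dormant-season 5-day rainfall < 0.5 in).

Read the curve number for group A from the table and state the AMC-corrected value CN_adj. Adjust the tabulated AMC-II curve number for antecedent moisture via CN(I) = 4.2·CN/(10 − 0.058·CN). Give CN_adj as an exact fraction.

CN_adj = 13300/233 ≈ 57.082

NRCS table: gravel roads, soil group A → CN(II) = 76
CN(I) from CN(II)=76: (4.2·76)/(10 − 0.058·76) = 13300/233 ≈ 57.082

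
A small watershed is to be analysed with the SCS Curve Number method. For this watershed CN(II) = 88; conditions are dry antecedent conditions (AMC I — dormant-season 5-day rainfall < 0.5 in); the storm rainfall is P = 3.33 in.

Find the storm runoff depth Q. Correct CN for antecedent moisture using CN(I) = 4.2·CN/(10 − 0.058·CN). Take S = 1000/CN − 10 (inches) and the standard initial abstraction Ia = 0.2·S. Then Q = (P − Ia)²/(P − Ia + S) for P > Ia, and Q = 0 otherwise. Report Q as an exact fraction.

Q = 426050881/351435700 in ≈ 1.212 in

CN(I) from CN(II)=88: (4.2·88)/(10 − 0.058·88) = 3850/51 ≈ 75.490
S = 1000/(3850/51) − 10 = 250/77 in ≈ 3.247 in
Ia = 0.2·(250/77) = 50/77 in ≈ 0.649 in
Excess rainfall: 3.330 − 0.649 = 2.681 in; P > Ia so Q > 0
Runoff Q = (P−Ia)²/(P−Ia+S) = (2.681)²/(2.681+3.247) = 426050881/351435700 ≈ 1.212 in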